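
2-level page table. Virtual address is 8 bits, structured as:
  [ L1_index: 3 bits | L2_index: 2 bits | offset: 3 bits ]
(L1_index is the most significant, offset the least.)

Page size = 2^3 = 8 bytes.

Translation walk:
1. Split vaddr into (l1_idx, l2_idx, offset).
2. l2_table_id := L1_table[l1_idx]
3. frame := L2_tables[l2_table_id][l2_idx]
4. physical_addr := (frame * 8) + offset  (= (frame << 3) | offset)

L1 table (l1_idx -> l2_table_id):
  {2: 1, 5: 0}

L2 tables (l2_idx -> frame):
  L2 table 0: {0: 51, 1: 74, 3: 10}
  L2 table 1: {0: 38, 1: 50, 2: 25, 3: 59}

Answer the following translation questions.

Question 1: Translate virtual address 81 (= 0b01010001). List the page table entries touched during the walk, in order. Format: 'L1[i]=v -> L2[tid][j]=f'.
vaddr = 81 = 0b01010001
Split: l1_idx=2, l2_idx=2, offset=1

Answer: L1[2]=1 -> L2[1][2]=25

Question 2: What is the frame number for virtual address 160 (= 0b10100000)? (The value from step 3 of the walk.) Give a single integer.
Answer: 51

Derivation:
vaddr = 160: l1_idx=5, l2_idx=0
L1[5] = 0; L2[0][0] = 51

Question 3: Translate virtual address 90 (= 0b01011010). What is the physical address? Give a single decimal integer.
vaddr = 90 = 0b01011010
Split: l1_idx=2, l2_idx=3, offset=2
L1[2] = 1
L2[1][3] = 59
paddr = 59 * 8 + 2 = 474

Answer: 474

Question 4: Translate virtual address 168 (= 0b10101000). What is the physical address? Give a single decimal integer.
Answer: 592

Derivation:
vaddr = 168 = 0b10101000
Split: l1_idx=5, l2_idx=1, offset=0
L1[5] = 0
L2[0][1] = 74
paddr = 74 * 8 + 0 = 592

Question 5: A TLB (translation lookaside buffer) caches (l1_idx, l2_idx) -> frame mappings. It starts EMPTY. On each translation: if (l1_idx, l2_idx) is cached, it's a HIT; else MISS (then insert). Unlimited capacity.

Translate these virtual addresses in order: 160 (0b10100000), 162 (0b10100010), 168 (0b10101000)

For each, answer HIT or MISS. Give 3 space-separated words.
vaddr=160: (5,0) not in TLB -> MISS, insert
vaddr=162: (5,0) in TLB -> HIT
vaddr=168: (5,1) not in TLB -> MISS, insert

Answer: MISS HIT MISS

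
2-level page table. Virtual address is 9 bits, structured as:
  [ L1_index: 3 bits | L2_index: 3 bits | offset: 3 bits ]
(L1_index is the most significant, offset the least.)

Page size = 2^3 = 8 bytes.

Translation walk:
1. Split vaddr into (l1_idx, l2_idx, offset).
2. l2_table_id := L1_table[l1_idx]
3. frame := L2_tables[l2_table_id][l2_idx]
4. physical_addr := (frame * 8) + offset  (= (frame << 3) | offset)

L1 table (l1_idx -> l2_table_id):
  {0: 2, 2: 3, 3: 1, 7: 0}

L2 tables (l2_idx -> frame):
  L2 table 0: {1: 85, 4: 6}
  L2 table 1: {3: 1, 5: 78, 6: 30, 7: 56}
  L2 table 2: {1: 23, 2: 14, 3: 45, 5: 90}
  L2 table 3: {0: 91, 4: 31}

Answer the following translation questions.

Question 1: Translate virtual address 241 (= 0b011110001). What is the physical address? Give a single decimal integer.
vaddr = 241 = 0b011110001
Split: l1_idx=3, l2_idx=6, offset=1
L1[3] = 1
L2[1][6] = 30
paddr = 30 * 8 + 1 = 241

Answer: 241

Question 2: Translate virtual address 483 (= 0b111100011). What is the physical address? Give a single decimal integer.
Answer: 51

Derivation:
vaddr = 483 = 0b111100011
Split: l1_idx=7, l2_idx=4, offset=3
L1[7] = 0
L2[0][4] = 6
paddr = 6 * 8 + 3 = 51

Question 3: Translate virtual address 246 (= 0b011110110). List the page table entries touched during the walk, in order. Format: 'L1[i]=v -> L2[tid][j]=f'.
Answer: L1[3]=1 -> L2[1][6]=30

Derivation:
vaddr = 246 = 0b011110110
Split: l1_idx=3, l2_idx=6, offset=6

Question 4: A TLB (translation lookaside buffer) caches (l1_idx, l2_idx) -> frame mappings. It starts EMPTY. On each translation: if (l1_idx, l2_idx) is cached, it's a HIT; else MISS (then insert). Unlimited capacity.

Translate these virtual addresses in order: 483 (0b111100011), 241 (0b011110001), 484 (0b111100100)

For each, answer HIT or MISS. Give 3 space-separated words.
Answer: MISS MISS HIT

Derivation:
vaddr=483: (7,4) not in TLB -> MISS, insert
vaddr=241: (3,6) not in TLB -> MISS, insert
vaddr=484: (7,4) in TLB -> HIT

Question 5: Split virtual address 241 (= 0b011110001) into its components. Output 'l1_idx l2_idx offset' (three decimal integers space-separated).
Answer: 3 6 1

Derivation:
vaddr = 241 = 0b011110001
  top 3 bits -> l1_idx = 3
  next 3 bits -> l2_idx = 6
  bottom 3 bits -> offset = 1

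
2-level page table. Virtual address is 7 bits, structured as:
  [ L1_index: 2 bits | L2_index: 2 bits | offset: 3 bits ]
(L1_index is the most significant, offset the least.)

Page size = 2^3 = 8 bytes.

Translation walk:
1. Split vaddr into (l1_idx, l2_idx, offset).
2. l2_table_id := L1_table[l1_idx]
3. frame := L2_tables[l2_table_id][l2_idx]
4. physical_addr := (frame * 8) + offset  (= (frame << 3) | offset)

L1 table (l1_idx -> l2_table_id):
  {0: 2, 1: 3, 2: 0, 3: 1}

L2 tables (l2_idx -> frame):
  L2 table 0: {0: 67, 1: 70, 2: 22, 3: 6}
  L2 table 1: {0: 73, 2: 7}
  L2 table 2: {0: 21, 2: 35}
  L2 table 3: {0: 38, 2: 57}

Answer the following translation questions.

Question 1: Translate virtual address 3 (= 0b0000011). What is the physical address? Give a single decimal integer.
vaddr = 3 = 0b0000011
Split: l1_idx=0, l2_idx=0, offset=3
L1[0] = 2
L2[2][0] = 21
paddr = 21 * 8 + 3 = 171

Answer: 171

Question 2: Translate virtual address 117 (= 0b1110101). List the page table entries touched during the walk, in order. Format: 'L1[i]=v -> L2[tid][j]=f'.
Answer: L1[3]=1 -> L2[1][2]=7

Derivation:
vaddr = 117 = 0b1110101
Split: l1_idx=3, l2_idx=2, offset=5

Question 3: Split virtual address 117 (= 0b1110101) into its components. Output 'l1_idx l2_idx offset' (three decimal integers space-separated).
vaddr = 117 = 0b1110101
  top 2 bits -> l1_idx = 3
  next 2 bits -> l2_idx = 2
  bottom 3 bits -> offset = 5

Answer: 3 2 5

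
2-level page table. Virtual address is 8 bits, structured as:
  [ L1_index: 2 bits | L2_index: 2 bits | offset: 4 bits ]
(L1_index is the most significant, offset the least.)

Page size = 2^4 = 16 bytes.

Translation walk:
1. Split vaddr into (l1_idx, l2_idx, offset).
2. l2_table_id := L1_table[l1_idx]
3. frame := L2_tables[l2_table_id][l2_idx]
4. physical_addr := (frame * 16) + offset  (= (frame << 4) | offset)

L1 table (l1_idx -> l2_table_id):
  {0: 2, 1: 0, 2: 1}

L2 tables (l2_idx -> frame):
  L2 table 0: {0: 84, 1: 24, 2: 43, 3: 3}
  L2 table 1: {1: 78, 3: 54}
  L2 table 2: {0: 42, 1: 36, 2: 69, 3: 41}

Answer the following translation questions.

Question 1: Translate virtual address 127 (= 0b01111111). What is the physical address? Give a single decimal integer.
Answer: 63

Derivation:
vaddr = 127 = 0b01111111
Split: l1_idx=1, l2_idx=3, offset=15
L1[1] = 0
L2[0][3] = 3
paddr = 3 * 16 + 15 = 63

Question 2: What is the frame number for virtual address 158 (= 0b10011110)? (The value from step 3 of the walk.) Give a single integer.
vaddr = 158: l1_idx=2, l2_idx=1
L1[2] = 1; L2[1][1] = 78

Answer: 78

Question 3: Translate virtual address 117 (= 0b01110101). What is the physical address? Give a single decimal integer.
vaddr = 117 = 0b01110101
Split: l1_idx=1, l2_idx=3, offset=5
L1[1] = 0
L2[0][3] = 3
paddr = 3 * 16 + 5 = 53

Answer: 53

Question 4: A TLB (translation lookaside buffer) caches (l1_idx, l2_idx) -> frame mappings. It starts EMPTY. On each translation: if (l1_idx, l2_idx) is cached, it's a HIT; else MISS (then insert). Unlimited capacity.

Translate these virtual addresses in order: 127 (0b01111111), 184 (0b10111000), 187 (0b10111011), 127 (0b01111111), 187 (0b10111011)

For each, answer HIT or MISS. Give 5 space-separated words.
vaddr=127: (1,3) not in TLB -> MISS, insert
vaddr=184: (2,3) not in TLB -> MISS, insert
vaddr=187: (2,3) in TLB -> HIT
vaddr=127: (1,3) in TLB -> HIT
vaddr=187: (2,3) in TLB -> HIT

Answer: MISS MISS HIT HIT HIT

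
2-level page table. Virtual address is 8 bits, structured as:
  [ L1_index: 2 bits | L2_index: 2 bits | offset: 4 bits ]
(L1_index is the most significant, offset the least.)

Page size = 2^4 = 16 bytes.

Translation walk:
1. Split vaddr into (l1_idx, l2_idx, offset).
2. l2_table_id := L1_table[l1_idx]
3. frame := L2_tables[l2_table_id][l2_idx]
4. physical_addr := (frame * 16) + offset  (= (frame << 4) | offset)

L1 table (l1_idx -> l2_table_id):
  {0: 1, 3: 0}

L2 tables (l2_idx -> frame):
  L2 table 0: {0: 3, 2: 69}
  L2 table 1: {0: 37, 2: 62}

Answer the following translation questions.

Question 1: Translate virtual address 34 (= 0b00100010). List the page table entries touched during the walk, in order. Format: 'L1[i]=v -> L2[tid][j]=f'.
Answer: L1[0]=1 -> L2[1][2]=62

Derivation:
vaddr = 34 = 0b00100010
Split: l1_idx=0, l2_idx=2, offset=2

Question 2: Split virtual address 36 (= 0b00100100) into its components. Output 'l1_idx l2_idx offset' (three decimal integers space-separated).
Answer: 0 2 4

Derivation:
vaddr = 36 = 0b00100100
  top 2 bits -> l1_idx = 0
  next 2 bits -> l2_idx = 2
  bottom 4 bits -> offset = 4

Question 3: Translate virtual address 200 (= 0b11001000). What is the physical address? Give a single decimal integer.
vaddr = 200 = 0b11001000
Split: l1_idx=3, l2_idx=0, offset=8
L1[3] = 0
L2[0][0] = 3
paddr = 3 * 16 + 8 = 56

Answer: 56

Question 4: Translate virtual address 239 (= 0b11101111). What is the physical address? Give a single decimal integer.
Answer: 1119

Derivation:
vaddr = 239 = 0b11101111
Split: l1_idx=3, l2_idx=2, offset=15
L1[3] = 0
L2[0][2] = 69
paddr = 69 * 16 + 15 = 1119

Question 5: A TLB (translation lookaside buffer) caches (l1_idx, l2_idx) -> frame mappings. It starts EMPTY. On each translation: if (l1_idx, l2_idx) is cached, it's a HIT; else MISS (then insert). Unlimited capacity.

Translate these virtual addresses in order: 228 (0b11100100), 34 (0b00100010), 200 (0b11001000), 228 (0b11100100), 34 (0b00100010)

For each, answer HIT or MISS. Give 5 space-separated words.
Answer: MISS MISS MISS HIT HIT

Derivation:
vaddr=228: (3,2) not in TLB -> MISS, insert
vaddr=34: (0,2) not in TLB -> MISS, insert
vaddr=200: (3,0) not in TLB -> MISS, insert
vaddr=228: (3,2) in TLB -> HIT
vaddr=34: (0,2) in TLB -> HIT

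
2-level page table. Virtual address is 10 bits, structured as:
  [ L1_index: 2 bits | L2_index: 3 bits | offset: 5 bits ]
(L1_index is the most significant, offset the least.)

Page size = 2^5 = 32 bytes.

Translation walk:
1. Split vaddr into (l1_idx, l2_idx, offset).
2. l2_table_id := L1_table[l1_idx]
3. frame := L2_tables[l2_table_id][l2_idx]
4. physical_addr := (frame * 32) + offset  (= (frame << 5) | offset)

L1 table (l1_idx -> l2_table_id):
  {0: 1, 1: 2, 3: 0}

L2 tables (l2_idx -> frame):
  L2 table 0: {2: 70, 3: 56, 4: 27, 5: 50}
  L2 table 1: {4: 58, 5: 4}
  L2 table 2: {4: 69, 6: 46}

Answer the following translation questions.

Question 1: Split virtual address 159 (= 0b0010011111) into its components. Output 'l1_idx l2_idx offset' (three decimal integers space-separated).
Answer: 0 4 31

Derivation:
vaddr = 159 = 0b0010011111
  top 2 bits -> l1_idx = 0
  next 3 bits -> l2_idx = 4
  bottom 5 bits -> offset = 31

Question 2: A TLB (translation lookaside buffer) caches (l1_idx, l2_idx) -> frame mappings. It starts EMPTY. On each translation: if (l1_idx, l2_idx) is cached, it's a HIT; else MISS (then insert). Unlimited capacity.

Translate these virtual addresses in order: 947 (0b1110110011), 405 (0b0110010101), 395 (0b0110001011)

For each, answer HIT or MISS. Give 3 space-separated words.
Answer: MISS MISS HIT

Derivation:
vaddr=947: (3,5) not in TLB -> MISS, insert
vaddr=405: (1,4) not in TLB -> MISS, insert
vaddr=395: (1,4) in TLB -> HIT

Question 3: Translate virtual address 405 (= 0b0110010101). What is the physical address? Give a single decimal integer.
Answer: 2229

Derivation:
vaddr = 405 = 0b0110010101
Split: l1_idx=1, l2_idx=4, offset=21
L1[1] = 2
L2[2][4] = 69
paddr = 69 * 32 + 21 = 2229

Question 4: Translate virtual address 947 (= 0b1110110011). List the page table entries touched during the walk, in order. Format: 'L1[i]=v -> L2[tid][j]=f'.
vaddr = 947 = 0b1110110011
Split: l1_idx=3, l2_idx=5, offset=19

Answer: L1[3]=0 -> L2[0][5]=50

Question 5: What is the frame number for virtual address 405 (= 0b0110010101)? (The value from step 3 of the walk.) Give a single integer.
Answer: 69

Derivation:
vaddr = 405: l1_idx=1, l2_idx=4
L1[1] = 2; L2[2][4] = 69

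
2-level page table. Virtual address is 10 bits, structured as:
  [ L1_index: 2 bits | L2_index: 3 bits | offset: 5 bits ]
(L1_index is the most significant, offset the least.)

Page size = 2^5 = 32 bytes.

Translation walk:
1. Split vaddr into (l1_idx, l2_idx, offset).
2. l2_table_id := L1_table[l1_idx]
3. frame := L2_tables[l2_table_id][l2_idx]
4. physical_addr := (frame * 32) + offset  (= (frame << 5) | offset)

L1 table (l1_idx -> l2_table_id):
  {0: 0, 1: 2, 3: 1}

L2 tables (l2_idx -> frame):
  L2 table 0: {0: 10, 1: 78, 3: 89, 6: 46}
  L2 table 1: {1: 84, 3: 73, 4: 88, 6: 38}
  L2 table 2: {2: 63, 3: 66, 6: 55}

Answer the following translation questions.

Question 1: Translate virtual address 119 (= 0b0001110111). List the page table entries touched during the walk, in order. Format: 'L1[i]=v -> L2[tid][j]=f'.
Answer: L1[0]=0 -> L2[0][3]=89

Derivation:
vaddr = 119 = 0b0001110111
Split: l1_idx=0, l2_idx=3, offset=23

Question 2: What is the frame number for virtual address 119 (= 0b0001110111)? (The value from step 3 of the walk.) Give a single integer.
Answer: 89

Derivation:
vaddr = 119: l1_idx=0, l2_idx=3
L1[0] = 0; L2[0][3] = 89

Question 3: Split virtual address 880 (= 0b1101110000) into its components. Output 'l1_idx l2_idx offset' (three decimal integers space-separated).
Answer: 3 3 16

Derivation:
vaddr = 880 = 0b1101110000
  top 2 bits -> l1_idx = 3
  next 3 bits -> l2_idx = 3
  bottom 5 bits -> offset = 16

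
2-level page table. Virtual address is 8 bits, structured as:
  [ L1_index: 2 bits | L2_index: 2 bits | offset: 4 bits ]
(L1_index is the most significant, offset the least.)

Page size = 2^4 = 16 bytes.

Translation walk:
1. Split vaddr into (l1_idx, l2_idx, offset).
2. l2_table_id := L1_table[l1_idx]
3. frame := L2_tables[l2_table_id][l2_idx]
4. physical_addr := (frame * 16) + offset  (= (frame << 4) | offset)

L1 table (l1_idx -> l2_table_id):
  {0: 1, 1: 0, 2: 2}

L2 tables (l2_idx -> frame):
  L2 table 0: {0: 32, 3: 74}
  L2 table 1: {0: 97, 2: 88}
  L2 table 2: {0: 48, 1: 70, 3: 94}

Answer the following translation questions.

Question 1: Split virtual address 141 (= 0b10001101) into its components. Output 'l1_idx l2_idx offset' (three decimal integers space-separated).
vaddr = 141 = 0b10001101
  top 2 bits -> l1_idx = 2
  next 2 bits -> l2_idx = 0
  bottom 4 bits -> offset = 13

Answer: 2 0 13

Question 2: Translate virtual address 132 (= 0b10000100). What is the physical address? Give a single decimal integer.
vaddr = 132 = 0b10000100
Split: l1_idx=2, l2_idx=0, offset=4
L1[2] = 2
L2[2][0] = 48
paddr = 48 * 16 + 4 = 772

Answer: 772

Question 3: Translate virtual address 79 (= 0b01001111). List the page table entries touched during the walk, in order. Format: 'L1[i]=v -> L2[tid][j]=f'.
Answer: L1[1]=0 -> L2[0][0]=32

Derivation:
vaddr = 79 = 0b01001111
Split: l1_idx=1, l2_idx=0, offset=15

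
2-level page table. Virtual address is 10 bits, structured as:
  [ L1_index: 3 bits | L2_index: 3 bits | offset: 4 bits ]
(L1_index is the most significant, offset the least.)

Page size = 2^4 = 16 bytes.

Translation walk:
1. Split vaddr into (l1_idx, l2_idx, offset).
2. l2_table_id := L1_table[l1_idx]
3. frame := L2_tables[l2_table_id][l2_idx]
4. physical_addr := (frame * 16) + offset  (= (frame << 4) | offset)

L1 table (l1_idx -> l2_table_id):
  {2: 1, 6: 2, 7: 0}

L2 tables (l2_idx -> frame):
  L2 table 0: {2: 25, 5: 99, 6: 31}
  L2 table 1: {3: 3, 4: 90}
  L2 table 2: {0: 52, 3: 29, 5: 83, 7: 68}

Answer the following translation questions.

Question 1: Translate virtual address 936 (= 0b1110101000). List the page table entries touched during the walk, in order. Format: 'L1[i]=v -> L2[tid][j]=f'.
vaddr = 936 = 0b1110101000
Split: l1_idx=7, l2_idx=2, offset=8

Answer: L1[7]=0 -> L2[0][2]=25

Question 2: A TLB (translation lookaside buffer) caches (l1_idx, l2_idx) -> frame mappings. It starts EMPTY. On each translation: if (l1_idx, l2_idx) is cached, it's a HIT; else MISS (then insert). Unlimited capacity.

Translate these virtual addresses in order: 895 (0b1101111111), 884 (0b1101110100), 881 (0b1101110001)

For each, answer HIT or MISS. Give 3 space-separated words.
Answer: MISS HIT HIT

Derivation:
vaddr=895: (6,7) not in TLB -> MISS, insert
vaddr=884: (6,7) in TLB -> HIT
vaddr=881: (6,7) in TLB -> HIT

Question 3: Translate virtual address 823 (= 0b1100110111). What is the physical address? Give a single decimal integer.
Answer: 471

Derivation:
vaddr = 823 = 0b1100110111
Split: l1_idx=6, l2_idx=3, offset=7
L1[6] = 2
L2[2][3] = 29
paddr = 29 * 16 + 7 = 471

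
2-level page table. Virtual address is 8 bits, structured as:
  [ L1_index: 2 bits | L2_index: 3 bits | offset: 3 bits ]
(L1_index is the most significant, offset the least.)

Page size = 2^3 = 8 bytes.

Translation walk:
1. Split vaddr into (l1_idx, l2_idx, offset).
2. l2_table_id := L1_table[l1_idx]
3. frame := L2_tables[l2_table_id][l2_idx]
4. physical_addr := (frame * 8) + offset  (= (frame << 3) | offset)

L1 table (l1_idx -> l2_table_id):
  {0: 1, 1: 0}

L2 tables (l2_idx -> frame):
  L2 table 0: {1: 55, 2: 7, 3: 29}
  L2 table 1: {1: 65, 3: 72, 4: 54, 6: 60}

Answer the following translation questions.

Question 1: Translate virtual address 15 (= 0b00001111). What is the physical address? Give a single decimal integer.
vaddr = 15 = 0b00001111
Split: l1_idx=0, l2_idx=1, offset=7
L1[0] = 1
L2[1][1] = 65
paddr = 65 * 8 + 7 = 527

Answer: 527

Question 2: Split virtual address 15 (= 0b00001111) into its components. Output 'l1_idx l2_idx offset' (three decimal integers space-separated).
vaddr = 15 = 0b00001111
  top 2 bits -> l1_idx = 0
  next 3 bits -> l2_idx = 1
  bottom 3 bits -> offset = 7

Answer: 0 1 7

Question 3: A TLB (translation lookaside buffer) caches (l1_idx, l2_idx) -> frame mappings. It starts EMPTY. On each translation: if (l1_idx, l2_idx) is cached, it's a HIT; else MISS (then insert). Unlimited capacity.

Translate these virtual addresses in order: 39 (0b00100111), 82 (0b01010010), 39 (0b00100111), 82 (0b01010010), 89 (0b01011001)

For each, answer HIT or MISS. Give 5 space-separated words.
vaddr=39: (0,4) not in TLB -> MISS, insert
vaddr=82: (1,2) not in TLB -> MISS, insert
vaddr=39: (0,4) in TLB -> HIT
vaddr=82: (1,2) in TLB -> HIT
vaddr=89: (1,3) not in TLB -> MISS, insert

Answer: MISS MISS HIT HIT MISS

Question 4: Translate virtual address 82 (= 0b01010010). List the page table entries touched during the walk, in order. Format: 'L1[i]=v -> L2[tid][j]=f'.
vaddr = 82 = 0b01010010
Split: l1_idx=1, l2_idx=2, offset=2

Answer: L1[1]=0 -> L2[0][2]=7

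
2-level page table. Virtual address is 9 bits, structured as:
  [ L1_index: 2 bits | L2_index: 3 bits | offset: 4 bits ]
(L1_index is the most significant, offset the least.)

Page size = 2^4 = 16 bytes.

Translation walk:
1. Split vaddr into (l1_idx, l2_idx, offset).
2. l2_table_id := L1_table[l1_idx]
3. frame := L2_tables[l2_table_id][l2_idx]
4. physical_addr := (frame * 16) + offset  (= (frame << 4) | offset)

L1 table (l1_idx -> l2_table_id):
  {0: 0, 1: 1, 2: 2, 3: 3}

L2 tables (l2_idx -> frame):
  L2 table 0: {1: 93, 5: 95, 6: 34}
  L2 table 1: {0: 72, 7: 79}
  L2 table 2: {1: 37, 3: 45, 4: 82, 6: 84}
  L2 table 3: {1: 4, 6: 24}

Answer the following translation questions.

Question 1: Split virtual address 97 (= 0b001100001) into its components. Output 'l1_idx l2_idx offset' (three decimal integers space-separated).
Answer: 0 6 1

Derivation:
vaddr = 97 = 0b001100001
  top 2 bits -> l1_idx = 0
  next 3 bits -> l2_idx = 6
  bottom 4 bits -> offset = 1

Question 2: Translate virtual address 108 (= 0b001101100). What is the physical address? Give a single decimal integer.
vaddr = 108 = 0b001101100
Split: l1_idx=0, l2_idx=6, offset=12
L1[0] = 0
L2[0][6] = 34
paddr = 34 * 16 + 12 = 556

Answer: 556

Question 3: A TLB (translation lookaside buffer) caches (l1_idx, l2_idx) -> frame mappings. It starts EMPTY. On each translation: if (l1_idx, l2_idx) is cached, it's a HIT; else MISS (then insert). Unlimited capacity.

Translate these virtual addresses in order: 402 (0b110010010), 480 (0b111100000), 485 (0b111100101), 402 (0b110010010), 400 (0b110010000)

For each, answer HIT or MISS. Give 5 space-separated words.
vaddr=402: (3,1) not in TLB -> MISS, insert
vaddr=480: (3,6) not in TLB -> MISS, insert
vaddr=485: (3,6) in TLB -> HIT
vaddr=402: (3,1) in TLB -> HIT
vaddr=400: (3,1) in TLB -> HIT

Answer: MISS MISS HIT HIT HIT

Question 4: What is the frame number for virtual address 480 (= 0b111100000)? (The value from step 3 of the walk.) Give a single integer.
vaddr = 480: l1_idx=3, l2_idx=6
L1[3] = 3; L2[3][6] = 24

Answer: 24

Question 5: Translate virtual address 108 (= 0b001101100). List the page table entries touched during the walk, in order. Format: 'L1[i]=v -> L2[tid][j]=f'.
Answer: L1[0]=0 -> L2[0][6]=34

Derivation:
vaddr = 108 = 0b001101100
Split: l1_idx=0, l2_idx=6, offset=12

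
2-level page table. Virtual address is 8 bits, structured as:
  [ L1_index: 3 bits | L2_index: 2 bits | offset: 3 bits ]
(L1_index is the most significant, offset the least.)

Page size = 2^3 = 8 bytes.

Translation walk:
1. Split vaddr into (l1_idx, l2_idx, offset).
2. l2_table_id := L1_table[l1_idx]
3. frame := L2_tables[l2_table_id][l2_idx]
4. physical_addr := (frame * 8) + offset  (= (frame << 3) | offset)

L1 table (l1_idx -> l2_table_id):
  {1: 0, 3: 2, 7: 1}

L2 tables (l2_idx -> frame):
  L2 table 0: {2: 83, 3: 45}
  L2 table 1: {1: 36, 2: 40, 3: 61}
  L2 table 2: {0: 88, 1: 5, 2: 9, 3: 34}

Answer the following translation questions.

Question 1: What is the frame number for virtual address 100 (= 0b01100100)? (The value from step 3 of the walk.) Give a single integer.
vaddr = 100: l1_idx=3, l2_idx=0
L1[3] = 2; L2[2][0] = 88

Answer: 88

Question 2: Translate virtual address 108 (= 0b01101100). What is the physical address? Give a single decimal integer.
Answer: 44

Derivation:
vaddr = 108 = 0b01101100
Split: l1_idx=3, l2_idx=1, offset=4
L1[3] = 2
L2[2][1] = 5
paddr = 5 * 8 + 4 = 44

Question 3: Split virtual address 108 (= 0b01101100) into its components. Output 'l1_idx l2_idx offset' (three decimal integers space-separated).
Answer: 3 1 4

Derivation:
vaddr = 108 = 0b01101100
  top 3 bits -> l1_idx = 3
  next 2 bits -> l2_idx = 1
  bottom 3 bits -> offset = 4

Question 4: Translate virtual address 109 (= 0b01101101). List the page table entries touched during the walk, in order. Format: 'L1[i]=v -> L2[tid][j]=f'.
Answer: L1[3]=2 -> L2[2][1]=5

Derivation:
vaddr = 109 = 0b01101101
Split: l1_idx=3, l2_idx=1, offset=5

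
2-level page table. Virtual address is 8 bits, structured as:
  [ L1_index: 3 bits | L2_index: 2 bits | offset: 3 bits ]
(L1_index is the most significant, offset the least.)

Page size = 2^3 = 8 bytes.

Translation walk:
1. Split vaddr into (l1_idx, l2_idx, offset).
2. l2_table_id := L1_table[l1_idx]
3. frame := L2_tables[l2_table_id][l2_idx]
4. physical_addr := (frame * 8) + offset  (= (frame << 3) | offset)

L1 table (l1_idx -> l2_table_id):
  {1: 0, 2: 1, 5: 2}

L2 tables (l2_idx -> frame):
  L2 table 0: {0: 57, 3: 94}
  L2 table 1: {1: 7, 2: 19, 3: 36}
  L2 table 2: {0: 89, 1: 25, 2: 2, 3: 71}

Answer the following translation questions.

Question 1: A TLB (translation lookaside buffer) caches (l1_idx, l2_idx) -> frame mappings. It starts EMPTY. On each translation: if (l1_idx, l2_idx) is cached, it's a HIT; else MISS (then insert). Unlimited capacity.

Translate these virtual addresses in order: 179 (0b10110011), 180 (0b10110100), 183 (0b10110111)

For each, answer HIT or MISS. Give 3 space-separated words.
Answer: MISS HIT HIT

Derivation:
vaddr=179: (5,2) not in TLB -> MISS, insert
vaddr=180: (5,2) in TLB -> HIT
vaddr=183: (5,2) in TLB -> HIT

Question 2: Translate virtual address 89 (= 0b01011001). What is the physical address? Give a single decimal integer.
Answer: 289

Derivation:
vaddr = 89 = 0b01011001
Split: l1_idx=2, l2_idx=3, offset=1
L1[2] = 1
L2[1][3] = 36
paddr = 36 * 8 + 1 = 289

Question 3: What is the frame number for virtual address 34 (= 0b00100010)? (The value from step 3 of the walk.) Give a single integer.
vaddr = 34: l1_idx=1, l2_idx=0
L1[1] = 0; L2[0][0] = 57

Answer: 57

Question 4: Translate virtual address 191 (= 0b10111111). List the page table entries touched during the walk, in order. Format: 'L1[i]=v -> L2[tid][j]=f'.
vaddr = 191 = 0b10111111
Split: l1_idx=5, l2_idx=3, offset=7

Answer: L1[5]=2 -> L2[2][3]=71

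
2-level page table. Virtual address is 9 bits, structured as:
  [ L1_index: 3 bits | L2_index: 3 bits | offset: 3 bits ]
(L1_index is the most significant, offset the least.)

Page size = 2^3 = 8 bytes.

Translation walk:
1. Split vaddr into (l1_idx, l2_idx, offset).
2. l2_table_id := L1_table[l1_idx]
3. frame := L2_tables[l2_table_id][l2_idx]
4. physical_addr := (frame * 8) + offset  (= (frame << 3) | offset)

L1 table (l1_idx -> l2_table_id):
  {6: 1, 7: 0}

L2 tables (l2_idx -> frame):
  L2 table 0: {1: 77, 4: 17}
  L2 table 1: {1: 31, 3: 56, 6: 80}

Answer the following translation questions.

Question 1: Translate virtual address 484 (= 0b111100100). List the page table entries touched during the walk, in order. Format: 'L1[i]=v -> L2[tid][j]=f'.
Answer: L1[7]=0 -> L2[0][4]=17

Derivation:
vaddr = 484 = 0b111100100
Split: l1_idx=7, l2_idx=4, offset=4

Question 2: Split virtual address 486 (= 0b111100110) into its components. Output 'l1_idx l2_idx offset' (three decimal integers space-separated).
vaddr = 486 = 0b111100110
  top 3 bits -> l1_idx = 7
  next 3 bits -> l2_idx = 4
  bottom 3 bits -> offset = 6

Answer: 7 4 6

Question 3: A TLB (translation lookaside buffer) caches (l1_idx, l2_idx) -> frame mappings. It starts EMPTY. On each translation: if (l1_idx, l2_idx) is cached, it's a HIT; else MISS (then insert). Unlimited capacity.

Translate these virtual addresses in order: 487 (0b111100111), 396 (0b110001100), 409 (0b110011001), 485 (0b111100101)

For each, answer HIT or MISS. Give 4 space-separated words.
vaddr=487: (7,4) not in TLB -> MISS, insert
vaddr=396: (6,1) not in TLB -> MISS, insert
vaddr=409: (6,3) not in TLB -> MISS, insert
vaddr=485: (7,4) in TLB -> HIT

Answer: MISS MISS MISS HIT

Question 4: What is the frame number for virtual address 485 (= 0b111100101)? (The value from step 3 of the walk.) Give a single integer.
vaddr = 485: l1_idx=7, l2_idx=4
L1[7] = 0; L2[0][4] = 17

Answer: 17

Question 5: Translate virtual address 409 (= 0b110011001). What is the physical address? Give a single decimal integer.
Answer: 449

Derivation:
vaddr = 409 = 0b110011001
Split: l1_idx=6, l2_idx=3, offset=1
L1[6] = 1
L2[1][3] = 56
paddr = 56 * 8 + 1 = 449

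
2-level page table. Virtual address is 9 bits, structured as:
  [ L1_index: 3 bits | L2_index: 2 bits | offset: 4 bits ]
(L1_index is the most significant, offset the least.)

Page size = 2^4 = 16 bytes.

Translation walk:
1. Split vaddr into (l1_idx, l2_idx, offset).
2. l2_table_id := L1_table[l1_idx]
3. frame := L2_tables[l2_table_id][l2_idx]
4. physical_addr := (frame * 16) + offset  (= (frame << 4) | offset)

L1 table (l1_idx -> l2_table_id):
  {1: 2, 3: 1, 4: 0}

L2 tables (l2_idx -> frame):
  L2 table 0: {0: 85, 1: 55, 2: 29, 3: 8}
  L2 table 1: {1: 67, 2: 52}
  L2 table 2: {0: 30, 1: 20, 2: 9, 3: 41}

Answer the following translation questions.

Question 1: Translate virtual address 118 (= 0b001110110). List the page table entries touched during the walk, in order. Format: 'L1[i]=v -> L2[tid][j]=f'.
vaddr = 118 = 0b001110110
Split: l1_idx=1, l2_idx=3, offset=6

Answer: L1[1]=2 -> L2[2][3]=41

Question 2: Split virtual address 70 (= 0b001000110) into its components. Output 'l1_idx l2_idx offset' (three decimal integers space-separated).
vaddr = 70 = 0b001000110
  top 3 bits -> l1_idx = 1
  next 2 bits -> l2_idx = 0
  bottom 4 bits -> offset = 6

Answer: 1 0 6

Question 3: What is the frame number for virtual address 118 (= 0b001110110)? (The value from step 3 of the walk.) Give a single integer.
Answer: 41

Derivation:
vaddr = 118: l1_idx=1, l2_idx=3
L1[1] = 2; L2[2][3] = 41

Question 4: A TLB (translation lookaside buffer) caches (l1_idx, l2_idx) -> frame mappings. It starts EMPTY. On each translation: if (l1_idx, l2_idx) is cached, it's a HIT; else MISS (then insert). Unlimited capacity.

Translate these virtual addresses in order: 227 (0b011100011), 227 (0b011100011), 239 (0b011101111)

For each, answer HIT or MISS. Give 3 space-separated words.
vaddr=227: (3,2) not in TLB -> MISS, insert
vaddr=227: (3,2) in TLB -> HIT
vaddr=239: (3,2) in TLB -> HIT

Answer: MISS HIT HIT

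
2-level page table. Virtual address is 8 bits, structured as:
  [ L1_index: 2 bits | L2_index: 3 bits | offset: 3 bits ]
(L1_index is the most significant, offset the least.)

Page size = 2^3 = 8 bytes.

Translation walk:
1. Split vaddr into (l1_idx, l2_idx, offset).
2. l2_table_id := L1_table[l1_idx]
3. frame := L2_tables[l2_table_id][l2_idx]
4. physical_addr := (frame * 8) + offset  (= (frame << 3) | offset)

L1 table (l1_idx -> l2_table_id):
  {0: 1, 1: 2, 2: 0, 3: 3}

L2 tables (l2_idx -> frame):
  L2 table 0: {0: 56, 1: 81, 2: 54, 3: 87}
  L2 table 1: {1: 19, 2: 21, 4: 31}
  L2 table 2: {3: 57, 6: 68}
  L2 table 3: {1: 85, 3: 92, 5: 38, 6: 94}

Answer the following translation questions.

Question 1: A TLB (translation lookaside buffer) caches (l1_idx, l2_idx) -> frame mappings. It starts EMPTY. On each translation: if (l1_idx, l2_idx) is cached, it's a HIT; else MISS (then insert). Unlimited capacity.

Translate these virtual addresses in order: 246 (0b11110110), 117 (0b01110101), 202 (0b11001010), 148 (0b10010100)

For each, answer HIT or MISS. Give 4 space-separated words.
Answer: MISS MISS MISS MISS

Derivation:
vaddr=246: (3,6) not in TLB -> MISS, insert
vaddr=117: (1,6) not in TLB -> MISS, insert
vaddr=202: (3,1) not in TLB -> MISS, insert
vaddr=148: (2,2) not in TLB -> MISS, insert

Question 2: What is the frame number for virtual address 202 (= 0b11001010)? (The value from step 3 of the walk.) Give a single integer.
Answer: 85

Derivation:
vaddr = 202: l1_idx=3, l2_idx=1
L1[3] = 3; L2[3][1] = 85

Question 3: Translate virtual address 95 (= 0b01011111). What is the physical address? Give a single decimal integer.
Answer: 463

Derivation:
vaddr = 95 = 0b01011111
Split: l1_idx=1, l2_idx=3, offset=7
L1[1] = 2
L2[2][3] = 57
paddr = 57 * 8 + 7 = 463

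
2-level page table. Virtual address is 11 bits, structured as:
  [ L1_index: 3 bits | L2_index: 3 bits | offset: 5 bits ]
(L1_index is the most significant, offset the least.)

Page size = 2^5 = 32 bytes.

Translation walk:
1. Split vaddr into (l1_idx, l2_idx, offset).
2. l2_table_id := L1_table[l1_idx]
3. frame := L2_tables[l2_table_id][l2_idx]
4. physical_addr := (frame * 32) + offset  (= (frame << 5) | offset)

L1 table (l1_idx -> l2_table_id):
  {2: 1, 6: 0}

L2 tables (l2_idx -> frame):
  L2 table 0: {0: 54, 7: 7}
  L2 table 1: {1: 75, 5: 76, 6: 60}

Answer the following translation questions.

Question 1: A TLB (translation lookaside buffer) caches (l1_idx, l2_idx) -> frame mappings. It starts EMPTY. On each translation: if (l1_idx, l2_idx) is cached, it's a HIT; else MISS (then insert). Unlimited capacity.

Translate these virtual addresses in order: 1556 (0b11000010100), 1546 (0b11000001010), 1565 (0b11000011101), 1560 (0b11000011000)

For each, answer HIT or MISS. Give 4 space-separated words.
Answer: MISS HIT HIT HIT

Derivation:
vaddr=1556: (6,0) not in TLB -> MISS, insert
vaddr=1546: (6,0) in TLB -> HIT
vaddr=1565: (6,0) in TLB -> HIT
vaddr=1560: (6,0) in TLB -> HIT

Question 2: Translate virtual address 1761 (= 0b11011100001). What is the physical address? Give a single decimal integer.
Answer: 225

Derivation:
vaddr = 1761 = 0b11011100001
Split: l1_idx=6, l2_idx=7, offset=1
L1[6] = 0
L2[0][7] = 7
paddr = 7 * 32 + 1 = 225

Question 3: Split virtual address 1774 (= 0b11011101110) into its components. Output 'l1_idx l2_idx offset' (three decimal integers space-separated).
vaddr = 1774 = 0b11011101110
  top 3 bits -> l1_idx = 6
  next 3 bits -> l2_idx = 7
  bottom 5 bits -> offset = 14

Answer: 6 7 14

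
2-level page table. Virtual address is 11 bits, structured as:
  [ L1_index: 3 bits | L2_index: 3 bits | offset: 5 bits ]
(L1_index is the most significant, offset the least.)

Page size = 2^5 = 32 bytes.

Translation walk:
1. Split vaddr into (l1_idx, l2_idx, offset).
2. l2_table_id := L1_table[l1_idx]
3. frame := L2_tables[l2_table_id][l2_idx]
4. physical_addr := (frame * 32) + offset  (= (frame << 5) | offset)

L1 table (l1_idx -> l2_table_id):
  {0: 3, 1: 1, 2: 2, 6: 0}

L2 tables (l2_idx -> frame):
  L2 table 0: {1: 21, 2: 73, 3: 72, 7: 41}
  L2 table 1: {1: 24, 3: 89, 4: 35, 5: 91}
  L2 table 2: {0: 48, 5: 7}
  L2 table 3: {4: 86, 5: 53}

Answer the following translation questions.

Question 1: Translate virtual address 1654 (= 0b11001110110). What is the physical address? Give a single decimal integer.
vaddr = 1654 = 0b11001110110
Split: l1_idx=6, l2_idx=3, offset=22
L1[6] = 0
L2[0][3] = 72
paddr = 72 * 32 + 22 = 2326

Answer: 2326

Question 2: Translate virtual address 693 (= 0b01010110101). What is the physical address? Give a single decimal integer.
vaddr = 693 = 0b01010110101
Split: l1_idx=2, l2_idx=5, offset=21
L1[2] = 2
L2[2][5] = 7
paddr = 7 * 32 + 21 = 245

Answer: 245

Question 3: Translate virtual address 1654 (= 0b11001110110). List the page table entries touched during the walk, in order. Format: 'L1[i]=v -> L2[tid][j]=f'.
Answer: L1[6]=0 -> L2[0][3]=72

Derivation:
vaddr = 1654 = 0b11001110110
Split: l1_idx=6, l2_idx=3, offset=22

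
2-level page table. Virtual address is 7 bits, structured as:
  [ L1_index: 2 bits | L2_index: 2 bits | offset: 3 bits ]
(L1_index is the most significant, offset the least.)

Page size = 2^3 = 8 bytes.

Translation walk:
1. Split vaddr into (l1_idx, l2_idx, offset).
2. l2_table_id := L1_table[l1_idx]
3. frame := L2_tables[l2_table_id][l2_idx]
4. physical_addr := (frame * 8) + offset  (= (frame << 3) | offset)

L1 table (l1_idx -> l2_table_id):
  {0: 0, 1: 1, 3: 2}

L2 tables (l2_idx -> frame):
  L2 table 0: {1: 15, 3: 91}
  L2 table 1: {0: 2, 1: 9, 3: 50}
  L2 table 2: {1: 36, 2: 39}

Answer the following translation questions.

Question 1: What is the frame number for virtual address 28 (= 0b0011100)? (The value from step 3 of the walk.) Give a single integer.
vaddr = 28: l1_idx=0, l2_idx=3
L1[0] = 0; L2[0][3] = 91

Answer: 91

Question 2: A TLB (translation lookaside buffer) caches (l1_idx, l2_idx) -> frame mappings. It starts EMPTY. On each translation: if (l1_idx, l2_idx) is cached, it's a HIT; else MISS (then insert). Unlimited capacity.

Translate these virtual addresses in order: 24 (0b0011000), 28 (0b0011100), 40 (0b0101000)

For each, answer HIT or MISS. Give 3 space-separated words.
vaddr=24: (0,3) not in TLB -> MISS, insert
vaddr=28: (0,3) in TLB -> HIT
vaddr=40: (1,1) not in TLB -> MISS, insert

Answer: MISS HIT MISS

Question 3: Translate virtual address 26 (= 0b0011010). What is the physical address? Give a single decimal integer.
Answer: 730

Derivation:
vaddr = 26 = 0b0011010
Split: l1_idx=0, l2_idx=3, offset=2
L1[0] = 0
L2[0][3] = 91
paddr = 91 * 8 + 2 = 730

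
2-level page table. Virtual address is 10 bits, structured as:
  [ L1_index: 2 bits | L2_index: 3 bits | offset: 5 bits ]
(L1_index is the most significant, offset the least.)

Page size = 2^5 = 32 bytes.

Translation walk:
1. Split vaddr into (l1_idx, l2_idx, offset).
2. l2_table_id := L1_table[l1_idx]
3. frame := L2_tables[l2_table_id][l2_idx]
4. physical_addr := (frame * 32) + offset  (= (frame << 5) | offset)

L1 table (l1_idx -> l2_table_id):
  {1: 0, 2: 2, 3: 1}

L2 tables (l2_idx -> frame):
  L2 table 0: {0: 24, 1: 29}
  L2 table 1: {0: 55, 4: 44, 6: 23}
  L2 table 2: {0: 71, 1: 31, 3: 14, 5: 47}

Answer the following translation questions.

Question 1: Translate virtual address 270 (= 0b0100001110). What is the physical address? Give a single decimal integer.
vaddr = 270 = 0b0100001110
Split: l1_idx=1, l2_idx=0, offset=14
L1[1] = 0
L2[0][0] = 24
paddr = 24 * 32 + 14 = 782

Answer: 782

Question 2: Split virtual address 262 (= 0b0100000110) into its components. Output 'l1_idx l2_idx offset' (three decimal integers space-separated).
Answer: 1 0 6

Derivation:
vaddr = 262 = 0b0100000110
  top 2 bits -> l1_idx = 1
  next 3 bits -> l2_idx = 0
  bottom 5 bits -> offset = 6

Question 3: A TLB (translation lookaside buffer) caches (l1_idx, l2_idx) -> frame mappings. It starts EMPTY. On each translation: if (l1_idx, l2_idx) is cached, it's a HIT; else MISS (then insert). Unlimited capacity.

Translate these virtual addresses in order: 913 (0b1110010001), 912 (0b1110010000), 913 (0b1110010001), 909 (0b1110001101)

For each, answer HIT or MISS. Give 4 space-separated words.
Answer: MISS HIT HIT HIT

Derivation:
vaddr=913: (3,4) not in TLB -> MISS, insert
vaddr=912: (3,4) in TLB -> HIT
vaddr=913: (3,4) in TLB -> HIT
vaddr=909: (3,4) in TLB -> HIT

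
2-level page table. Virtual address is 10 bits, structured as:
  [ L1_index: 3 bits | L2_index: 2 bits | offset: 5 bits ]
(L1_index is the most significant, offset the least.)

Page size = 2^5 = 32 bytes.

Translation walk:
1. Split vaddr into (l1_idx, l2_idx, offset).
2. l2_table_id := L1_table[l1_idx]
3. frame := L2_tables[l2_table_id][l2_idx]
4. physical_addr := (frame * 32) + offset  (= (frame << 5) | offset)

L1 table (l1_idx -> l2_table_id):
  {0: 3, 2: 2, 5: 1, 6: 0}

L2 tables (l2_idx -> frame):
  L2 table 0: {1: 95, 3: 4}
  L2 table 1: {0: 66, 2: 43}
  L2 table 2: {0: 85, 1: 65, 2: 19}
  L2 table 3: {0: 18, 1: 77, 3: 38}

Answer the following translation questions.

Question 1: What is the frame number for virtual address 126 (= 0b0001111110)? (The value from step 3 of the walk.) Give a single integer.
Answer: 38

Derivation:
vaddr = 126: l1_idx=0, l2_idx=3
L1[0] = 3; L2[3][3] = 38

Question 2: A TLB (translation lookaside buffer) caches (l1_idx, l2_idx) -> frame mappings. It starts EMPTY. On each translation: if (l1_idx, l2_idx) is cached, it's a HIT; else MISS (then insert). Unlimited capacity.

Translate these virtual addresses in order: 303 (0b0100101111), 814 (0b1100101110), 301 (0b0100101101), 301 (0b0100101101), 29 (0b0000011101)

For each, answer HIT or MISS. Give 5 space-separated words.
vaddr=303: (2,1) not in TLB -> MISS, insert
vaddr=814: (6,1) not in TLB -> MISS, insert
vaddr=301: (2,1) in TLB -> HIT
vaddr=301: (2,1) in TLB -> HIT
vaddr=29: (0,0) not in TLB -> MISS, insert

Answer: MISS MISS HIT HIT MISS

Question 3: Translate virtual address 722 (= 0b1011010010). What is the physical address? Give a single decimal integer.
Answer: 1394

Derivation:
vaddr = 722 = 0b1011010010
Split: l1_idx=5, l2_idx=2, offset=18
L1[5] = 1
L2[1][2] = 43
paddr = 43 * 32 + 18 = 1394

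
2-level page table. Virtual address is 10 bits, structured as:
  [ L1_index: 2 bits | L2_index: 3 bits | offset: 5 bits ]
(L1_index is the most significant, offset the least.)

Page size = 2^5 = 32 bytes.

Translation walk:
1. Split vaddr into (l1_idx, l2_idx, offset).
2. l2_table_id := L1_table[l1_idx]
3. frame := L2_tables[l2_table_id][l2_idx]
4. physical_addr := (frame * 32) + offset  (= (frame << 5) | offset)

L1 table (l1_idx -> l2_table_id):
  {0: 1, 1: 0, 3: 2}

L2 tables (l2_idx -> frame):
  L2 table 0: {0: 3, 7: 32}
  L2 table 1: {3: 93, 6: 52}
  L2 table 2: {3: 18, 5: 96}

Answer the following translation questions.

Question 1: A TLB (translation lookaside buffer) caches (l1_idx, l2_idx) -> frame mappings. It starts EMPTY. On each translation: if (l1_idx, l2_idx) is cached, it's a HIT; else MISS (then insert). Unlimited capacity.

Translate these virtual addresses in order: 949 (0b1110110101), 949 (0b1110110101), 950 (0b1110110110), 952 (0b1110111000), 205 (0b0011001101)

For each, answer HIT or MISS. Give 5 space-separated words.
Answer: MISS HIT HIT HIT MISS

Derivation:
vaddr=949: (3,5) not in TLB -> MISS, insert
vaddr=949: (3,5) in TLB -> HIT
vaddr=950: (3,5) in TLB -> HIT
vaddr=952: (3,5) in TLB -> HIT
vaddr=205: (0,6) not in TLB -> MISS, insert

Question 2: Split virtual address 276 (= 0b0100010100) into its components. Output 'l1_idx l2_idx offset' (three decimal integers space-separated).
Answer: 1 0 20

Derivation:
vaddr = 276 = 0b0100010100
  top 2 bits -> l1_idx = 1
  next 3 bits -> l2_idx = 0
  bottom 5 bits -> offset = 20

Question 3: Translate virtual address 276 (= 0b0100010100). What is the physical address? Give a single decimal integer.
Answer: 116

Derivation:
vaddr = 276 = 0b0100010100
Split: l1_idx=1, l2_idx=0, offset=20
L1[1] = 0
L2[0][0] = 3
paddr = 3 * 32 + 20 = 116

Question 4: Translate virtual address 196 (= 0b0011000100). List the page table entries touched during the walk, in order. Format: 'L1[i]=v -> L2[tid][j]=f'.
vaddr = 196 = 0b0011000100
Split: l1_idx=0, l2_idx=6, offset=4

Answer: L1[0]=1 -> L2[1][6]=52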